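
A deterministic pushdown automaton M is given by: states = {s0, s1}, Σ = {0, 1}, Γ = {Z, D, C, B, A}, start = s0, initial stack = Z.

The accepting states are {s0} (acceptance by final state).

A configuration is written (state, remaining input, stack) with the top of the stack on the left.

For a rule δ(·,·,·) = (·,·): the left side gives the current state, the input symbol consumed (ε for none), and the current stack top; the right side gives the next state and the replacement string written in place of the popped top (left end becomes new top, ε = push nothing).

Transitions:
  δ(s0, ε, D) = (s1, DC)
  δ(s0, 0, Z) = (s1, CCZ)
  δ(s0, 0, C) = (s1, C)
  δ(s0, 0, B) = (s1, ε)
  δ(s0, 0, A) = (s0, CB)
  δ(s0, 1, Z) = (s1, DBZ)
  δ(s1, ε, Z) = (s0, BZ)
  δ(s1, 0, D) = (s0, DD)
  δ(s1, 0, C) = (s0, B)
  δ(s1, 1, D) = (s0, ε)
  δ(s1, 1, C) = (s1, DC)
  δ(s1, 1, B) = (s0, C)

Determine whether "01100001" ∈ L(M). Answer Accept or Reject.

(s0, 01100001, Z)
  read 0, top Z: go to s1, push CCZ → (s1, 1100001, CCZ)
  read 1, top C: go to s1, push DC → (s1, 100001, DCCZ)
  read 1, top D: go to s0, push ε → (s0, 00001, CCZ)
  read 0, top C: go to s1, push C → (s1, 0001, CCZ)
  read 0, top C: go to s0, push B → (s0, 001, BCZ)
  read 0, top B: go to s1, push ε → (s1, 01, CZ)
  read 0, top C: go to s0, push B → (s0, 1, BZ)
No transition applies at (s0, 1, BZ); input not fully consumed.

Reject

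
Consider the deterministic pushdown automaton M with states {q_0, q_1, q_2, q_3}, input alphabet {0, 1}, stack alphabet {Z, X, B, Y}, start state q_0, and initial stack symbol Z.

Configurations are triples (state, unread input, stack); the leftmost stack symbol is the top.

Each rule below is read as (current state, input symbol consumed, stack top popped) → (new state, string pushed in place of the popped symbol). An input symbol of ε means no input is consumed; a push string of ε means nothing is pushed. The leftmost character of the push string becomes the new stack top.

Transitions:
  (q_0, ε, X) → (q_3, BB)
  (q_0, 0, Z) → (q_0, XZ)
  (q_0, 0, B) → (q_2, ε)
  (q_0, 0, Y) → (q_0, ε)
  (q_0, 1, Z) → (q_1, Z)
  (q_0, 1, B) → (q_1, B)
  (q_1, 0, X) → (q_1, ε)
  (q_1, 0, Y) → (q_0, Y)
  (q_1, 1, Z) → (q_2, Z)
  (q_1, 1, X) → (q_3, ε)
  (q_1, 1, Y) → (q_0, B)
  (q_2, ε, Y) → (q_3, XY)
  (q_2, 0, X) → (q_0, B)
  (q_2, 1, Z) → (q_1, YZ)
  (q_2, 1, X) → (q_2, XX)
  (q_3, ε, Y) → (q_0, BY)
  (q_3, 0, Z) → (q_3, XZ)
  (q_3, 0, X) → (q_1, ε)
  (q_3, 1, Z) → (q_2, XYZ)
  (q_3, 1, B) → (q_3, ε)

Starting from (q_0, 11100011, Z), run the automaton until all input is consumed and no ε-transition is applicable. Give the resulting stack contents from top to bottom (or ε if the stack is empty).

Z

(q_0, 11100011, Z) ⊢ (q_1, 1100011, Z) ⊢ (q_2, 100011, Z) ⊢ (q_1, 00011, YZ) ⊢ (q_0, 0011, YZ) ⊢ (q_0, 011, Z) ⊢ (q_0, 11, XZ) ⊢ (q_3, 11, BBZ) ⊢ (q_3, 1, BZ) ⊢ (q_3, ε, Z)
All input consumed in state q_3 with stack Z.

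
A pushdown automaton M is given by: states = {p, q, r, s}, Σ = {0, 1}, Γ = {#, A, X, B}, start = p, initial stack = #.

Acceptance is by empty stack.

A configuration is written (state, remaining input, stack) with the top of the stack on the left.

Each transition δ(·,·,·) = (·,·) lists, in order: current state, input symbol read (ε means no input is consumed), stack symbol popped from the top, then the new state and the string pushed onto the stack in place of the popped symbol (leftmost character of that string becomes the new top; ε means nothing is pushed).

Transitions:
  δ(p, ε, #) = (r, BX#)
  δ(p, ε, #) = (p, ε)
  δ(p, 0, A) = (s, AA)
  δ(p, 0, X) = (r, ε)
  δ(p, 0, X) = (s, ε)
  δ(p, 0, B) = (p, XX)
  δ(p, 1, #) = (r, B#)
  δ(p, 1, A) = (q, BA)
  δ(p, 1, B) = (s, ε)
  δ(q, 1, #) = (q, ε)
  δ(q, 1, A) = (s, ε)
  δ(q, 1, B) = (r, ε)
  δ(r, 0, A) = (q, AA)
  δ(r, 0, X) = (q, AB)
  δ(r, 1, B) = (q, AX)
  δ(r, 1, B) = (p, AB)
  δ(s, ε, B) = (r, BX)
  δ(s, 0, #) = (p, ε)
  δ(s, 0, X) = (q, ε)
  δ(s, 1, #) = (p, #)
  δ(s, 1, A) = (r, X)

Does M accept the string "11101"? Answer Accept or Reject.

One accepting computation: (p, 11101, #) ⊢ (r, 1101, B#) ⊢ (q, 101, AX#) ⊢ (s, 01, X#) ⊢ (q, 1, #) ⊢ (q, ε, ε)
All input consumed and the stack is empty.

Accept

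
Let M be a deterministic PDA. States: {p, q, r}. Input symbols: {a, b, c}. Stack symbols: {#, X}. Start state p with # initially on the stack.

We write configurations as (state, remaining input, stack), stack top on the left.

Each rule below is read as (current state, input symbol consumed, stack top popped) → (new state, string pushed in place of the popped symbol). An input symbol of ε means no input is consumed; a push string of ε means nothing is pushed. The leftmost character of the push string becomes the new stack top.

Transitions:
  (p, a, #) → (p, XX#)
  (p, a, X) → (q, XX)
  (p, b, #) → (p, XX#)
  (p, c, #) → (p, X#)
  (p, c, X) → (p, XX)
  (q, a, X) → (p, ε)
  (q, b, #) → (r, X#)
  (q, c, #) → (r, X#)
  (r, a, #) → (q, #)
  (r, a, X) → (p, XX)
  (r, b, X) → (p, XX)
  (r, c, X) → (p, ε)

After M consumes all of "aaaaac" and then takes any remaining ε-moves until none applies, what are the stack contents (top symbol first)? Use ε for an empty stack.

XXX#

(p, aaaaac, #)
  read a, top #: go to p, push XX# → (p, aaaac, XX#)
  read a, top X: go to q, push XX → (q, aaac, XXX#)
  read a, top X: go to p, push ε → (p, aac, XX#)
  read a, top X: go to q, push XX → (q, ac, XXX#)
  read a, top X: go to p, push ε → (p, c, XX#)
  read c, top X: go to p, push XX → (p, ε, XXX#)
All input consumed in state p with stack XXX#.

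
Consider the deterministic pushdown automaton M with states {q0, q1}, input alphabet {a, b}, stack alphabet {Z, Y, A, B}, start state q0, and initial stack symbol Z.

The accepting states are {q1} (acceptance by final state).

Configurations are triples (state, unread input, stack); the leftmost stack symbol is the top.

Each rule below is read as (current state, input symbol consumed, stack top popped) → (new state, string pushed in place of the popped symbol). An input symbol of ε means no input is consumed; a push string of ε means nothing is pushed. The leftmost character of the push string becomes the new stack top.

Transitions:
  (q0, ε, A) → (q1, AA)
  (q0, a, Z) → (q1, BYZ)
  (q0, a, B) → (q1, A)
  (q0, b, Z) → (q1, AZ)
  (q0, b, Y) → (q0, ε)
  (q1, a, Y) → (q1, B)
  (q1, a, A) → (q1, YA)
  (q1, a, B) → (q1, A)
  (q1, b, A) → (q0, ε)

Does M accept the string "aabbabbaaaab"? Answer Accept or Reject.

(q0, aabbabbaaaab, Z)
  read a, top Z: go to q1, push BYZ → (q1, abbabbaaaab, BYZ)
  read a, top B: go to q1, push A → (q1, bbabbaaaab, AYZ)
  read b, top A: go to q0, push ε → (q0, babbaaaab, YZ)
  read b, top Y: go to q0, push ε → (q0, abbaaaab, Z)
  read a, top Z: go to q1, push BYZ → (q1, bbaaaab, BYZ)
No transition applies at (q1, bbaaaab, BYZ); input not fully consumed.

Reject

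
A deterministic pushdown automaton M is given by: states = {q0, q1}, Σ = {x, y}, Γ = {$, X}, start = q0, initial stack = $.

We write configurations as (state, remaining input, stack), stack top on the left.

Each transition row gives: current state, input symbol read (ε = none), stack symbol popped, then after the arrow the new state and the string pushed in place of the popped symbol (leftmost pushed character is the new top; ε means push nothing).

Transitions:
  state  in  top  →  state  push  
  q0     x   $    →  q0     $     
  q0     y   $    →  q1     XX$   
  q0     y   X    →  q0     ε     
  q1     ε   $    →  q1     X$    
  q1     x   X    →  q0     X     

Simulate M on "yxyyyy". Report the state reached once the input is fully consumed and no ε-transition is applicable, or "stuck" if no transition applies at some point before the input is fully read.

stuck

(q0, yxyyyy, $)
  read y, top $: go to q1, push XX$ → (q1, xyyyy, XX$)
  read x, top X: go to q0, push X → (q0, yyyy, XX$)
  read y, top X: go to q0, push ε → (q0, yyy, X$)
  read y, top X: go to q0, push ε → (q0, yy, $)
  read y, top $: go to q1, push XX$ → (q1, y, XX$)
No transition for (q1, y, top X); M blocks with input y remaining.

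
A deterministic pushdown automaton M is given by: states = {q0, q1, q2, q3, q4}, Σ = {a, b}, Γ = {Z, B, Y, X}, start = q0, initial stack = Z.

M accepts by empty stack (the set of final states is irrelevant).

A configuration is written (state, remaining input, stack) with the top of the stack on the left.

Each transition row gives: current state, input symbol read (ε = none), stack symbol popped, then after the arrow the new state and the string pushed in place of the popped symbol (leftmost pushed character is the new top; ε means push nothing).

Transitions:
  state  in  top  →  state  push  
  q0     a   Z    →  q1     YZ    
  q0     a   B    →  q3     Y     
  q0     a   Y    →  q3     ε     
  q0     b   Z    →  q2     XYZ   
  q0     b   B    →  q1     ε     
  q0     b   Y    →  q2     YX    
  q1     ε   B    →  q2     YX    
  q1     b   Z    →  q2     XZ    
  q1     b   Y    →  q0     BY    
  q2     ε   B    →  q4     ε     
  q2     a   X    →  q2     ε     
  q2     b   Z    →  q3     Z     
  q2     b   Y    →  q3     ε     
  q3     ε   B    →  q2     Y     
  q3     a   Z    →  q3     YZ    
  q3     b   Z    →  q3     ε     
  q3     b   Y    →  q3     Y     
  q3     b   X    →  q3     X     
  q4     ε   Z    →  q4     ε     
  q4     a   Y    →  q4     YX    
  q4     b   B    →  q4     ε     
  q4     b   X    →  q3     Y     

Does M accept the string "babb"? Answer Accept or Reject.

(q0, babb, Z)
  read b, top Z: go to q2, push XYZ → (q2, abb, XYZ)
  read a, top X: go to q2, push ε → (q2, bb, YZ)
  read b, top Y: go to q3, push ε → (q3, b, Z)
  read b, top Z: go to q3, push ε → (q3, ε, ε)
All input consumed and the stack is empty.

Accept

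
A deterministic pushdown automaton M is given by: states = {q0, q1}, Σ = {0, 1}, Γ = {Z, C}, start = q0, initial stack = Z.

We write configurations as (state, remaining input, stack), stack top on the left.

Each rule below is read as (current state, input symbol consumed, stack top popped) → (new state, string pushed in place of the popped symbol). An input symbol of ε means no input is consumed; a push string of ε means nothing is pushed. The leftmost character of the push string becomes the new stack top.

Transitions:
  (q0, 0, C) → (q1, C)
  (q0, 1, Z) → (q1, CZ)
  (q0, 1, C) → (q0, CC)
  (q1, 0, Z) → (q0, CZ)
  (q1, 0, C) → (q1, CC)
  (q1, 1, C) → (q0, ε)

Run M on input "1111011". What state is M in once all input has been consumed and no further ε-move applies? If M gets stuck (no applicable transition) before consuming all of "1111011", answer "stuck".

(q0, 1111011, Z)
  read 1, top Z: go to q1, push CZ → (q1, 111011, CZ)
  read 1, top C: go to q0, push ε → (q0, 11011, Z)
  read 1, top Z: go to q1, push CZ → (q1, 1011, CZ)
  read 1, top C: go to q0, push ε → (q0, 011, Z)
No transition for (q0, 0, top Z); M blocks with input 011 remaining.

stuck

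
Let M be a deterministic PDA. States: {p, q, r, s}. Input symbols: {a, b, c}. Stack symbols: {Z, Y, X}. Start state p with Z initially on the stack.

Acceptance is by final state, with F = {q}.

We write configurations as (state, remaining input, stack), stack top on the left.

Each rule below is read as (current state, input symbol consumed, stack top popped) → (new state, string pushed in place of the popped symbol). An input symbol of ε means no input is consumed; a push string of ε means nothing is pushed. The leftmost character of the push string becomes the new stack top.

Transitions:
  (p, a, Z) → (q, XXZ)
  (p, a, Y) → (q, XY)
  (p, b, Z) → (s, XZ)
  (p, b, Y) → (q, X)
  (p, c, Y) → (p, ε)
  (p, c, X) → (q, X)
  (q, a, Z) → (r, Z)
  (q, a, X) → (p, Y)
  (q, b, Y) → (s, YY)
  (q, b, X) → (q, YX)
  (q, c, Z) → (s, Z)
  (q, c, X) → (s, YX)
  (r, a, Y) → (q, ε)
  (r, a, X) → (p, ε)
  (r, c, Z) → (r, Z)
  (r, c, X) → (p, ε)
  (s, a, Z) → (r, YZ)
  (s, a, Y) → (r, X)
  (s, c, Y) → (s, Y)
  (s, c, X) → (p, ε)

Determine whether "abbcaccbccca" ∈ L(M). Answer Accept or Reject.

(p, abbcaccbccca, Z)
  read a, top Z: go to q, push XXZ → (q, bbcaccbccca, XXZ)
  read b, top X: go to q, push YX → (q, bcaccbccca, YXXZ)
  read b, top Y: go to s, push YY → (s, caccbccca, YYXXZ)
  read c, top Y: go to s, push Y → (s, accbccca, YYXXZ)
  read a, top Y: go to r, push X → (r, ccbccca, XYXXZ)
  read c, top X: go to p, push ε → (p, cbccca, YXXZ)
  read c, top Y: go to p, push ε → (p, bccca, XXZ)
No transition applies at (p, bccca, XXZ); input not fully consumed.

Reject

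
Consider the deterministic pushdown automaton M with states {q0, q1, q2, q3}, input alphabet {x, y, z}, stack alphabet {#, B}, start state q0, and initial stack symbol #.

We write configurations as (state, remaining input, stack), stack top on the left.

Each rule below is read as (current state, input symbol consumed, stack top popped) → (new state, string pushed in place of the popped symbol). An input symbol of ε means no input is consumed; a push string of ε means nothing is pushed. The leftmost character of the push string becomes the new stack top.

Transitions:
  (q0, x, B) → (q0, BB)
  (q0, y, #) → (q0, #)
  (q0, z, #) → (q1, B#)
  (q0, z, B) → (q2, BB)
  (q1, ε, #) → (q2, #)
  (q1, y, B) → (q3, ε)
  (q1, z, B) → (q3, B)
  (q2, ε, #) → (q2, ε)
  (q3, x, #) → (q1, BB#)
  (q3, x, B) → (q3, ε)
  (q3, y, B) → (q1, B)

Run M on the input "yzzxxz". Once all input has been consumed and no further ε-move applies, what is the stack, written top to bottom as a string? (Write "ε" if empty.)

BB#

(q0, yzzxxz, #)
  read y, top #: go to q0, push # → (q0, zzxxz, #)
  read z, top #: go to q1, push B# → (q1, zxxz, B#)
  read z, top B: go to q3, push B → (q3, xxz, B#)
  read x, top B: go to q3, push ε → (q3, xz, #)
  read x, top #: go to q1, push BB# → (q1, z, BB#)
  read z, top B: go to q3, push B → (q3, ε, BB#)
All input consumed in state q3 with stack BB#.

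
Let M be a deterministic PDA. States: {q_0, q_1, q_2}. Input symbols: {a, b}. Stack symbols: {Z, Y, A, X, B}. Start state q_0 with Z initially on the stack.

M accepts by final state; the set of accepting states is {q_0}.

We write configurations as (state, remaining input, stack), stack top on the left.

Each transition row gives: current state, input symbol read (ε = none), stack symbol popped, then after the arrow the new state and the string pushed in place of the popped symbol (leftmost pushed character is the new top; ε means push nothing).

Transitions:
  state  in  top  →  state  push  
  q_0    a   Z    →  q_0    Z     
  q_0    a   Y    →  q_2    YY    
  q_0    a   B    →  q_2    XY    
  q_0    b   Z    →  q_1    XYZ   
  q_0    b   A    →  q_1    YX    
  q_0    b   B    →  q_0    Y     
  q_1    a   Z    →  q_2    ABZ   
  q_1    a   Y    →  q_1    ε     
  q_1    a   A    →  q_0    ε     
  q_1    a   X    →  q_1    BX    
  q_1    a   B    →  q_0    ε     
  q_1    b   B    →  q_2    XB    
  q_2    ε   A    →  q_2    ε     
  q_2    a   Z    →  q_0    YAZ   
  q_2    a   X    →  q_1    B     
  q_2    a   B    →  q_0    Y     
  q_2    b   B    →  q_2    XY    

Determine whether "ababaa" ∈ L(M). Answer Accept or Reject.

Accept

(q_0, ababaa, Z) ⊢ (q_0, babaa, Z) ⊢ (q_1, abaa, XYZ) ⊢ (q_1, baa, BXYZ) ⊢ (q_2, aa, XBXYZ) ⊢ (q_1, a, BBXYZ) ⊢ (q_0, ε, BXYZ)
All input consumed; state q_0 ∈ F.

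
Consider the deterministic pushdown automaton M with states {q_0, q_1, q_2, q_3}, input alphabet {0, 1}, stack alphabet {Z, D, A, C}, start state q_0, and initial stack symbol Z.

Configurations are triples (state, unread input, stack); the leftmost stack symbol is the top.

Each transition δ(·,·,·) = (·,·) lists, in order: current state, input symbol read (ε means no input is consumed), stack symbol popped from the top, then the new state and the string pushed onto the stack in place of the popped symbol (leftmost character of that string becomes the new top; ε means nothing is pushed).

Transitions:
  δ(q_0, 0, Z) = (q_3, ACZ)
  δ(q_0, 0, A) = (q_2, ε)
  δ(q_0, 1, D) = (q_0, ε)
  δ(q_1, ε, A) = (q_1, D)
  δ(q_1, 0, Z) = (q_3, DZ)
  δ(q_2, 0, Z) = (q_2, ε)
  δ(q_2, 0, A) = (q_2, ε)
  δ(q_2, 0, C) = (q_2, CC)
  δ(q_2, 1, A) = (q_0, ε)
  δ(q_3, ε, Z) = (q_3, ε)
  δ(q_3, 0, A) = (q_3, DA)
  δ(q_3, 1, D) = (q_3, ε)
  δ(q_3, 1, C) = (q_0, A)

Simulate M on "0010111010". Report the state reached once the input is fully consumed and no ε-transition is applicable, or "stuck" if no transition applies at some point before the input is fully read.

(q_0, 0010111010, Z)
  read 0, top Z: go to q_3, push ACZ → (q_3, 010111010, ACZ)
  read 0, top A: go to q_3, push DA → (q_3, 10111010, DACZ)
  read 1, top D: go to q_3, push ε → (q_3, 0111010, ACZ)
  read 0, top A: go to q_3, push DA → (q_3, 111010, DACZ)
  read 1, top D: go to q_3, push ε → (q_3, 11010, ACZ)
No transition for (q_3, 1, top A); M blocks with input 11010 remaining.

stuck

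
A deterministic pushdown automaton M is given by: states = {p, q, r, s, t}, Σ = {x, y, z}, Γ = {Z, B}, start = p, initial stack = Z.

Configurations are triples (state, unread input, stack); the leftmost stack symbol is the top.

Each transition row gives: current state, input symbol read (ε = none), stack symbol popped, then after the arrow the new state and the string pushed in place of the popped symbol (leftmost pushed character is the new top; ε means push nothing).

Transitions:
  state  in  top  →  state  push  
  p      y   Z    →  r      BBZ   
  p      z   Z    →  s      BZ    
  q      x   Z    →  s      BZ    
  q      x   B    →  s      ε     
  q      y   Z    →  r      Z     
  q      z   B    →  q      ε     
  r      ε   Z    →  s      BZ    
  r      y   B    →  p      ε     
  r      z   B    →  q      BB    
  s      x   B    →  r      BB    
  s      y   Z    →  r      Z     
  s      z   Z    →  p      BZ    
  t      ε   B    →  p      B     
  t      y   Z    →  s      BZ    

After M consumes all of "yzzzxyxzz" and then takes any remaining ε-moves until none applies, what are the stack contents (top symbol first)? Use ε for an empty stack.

(p, yzzzxyxzz, Z)
  read y, top Z: go to r, push BBZ → (r, zzzxyxzz, BBZ)
  read z, top B: go to q, push BB → (q, zzxyxzz, BBBZ)
  read z, top B: go to q, push ε → (q, zxyxzz, BBZ)
  read z, top B: go to q, push ε → (q, xyxzz, BZ)
  read x, top B: go to s, push ε → (s, yxzz, Z)
  read y, top Z: go to r, push Z → (r, xzz, Z)
  ε-move, top Z: go to s, push BZ → (s, xzz, BZ)
  read x, top B: go to r, push BB → (r, zz, BBZ)
  read z, top B: go to q, push BB → (q, z, BBBZ)
  read z, top B: go to q, push ε → (q, ε, BBZ)
All input consumed in state q with stack BBZ.

BBZ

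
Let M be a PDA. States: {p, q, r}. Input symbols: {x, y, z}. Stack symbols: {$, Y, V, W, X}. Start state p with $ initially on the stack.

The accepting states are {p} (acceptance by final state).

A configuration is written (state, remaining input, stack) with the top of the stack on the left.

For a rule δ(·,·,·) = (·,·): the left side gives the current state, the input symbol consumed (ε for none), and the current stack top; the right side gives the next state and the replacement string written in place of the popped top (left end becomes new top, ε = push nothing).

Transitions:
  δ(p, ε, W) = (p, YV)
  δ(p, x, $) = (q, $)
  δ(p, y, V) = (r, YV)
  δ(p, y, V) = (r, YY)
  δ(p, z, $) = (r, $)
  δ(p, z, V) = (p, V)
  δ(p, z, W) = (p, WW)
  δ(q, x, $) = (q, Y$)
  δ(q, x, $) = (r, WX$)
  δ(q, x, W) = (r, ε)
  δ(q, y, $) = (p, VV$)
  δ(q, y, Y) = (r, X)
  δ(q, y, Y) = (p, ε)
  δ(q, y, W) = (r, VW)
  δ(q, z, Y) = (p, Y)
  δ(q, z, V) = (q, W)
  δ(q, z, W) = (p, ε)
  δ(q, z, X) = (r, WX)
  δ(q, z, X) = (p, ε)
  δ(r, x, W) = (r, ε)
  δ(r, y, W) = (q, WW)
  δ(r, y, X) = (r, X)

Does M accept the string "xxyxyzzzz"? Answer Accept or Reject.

Accept

One accepting computation: (p, xxyxyzzzz, $) ⊢ (q, xyxyzzzz, $) ⊢ (q, yxyzzzz, Y$) ⊢ (p, xyzzzz, $) ⊢ (q, yzzzz, $) ⊢ (p, zzzz, VV$) ⊢ (p, zzz, VV$) ⊢ (p, zz, VV$) ⊢ (p, z, VV$) ⊢ (p, ε, VV$)
All input consumed and state p ∈ F.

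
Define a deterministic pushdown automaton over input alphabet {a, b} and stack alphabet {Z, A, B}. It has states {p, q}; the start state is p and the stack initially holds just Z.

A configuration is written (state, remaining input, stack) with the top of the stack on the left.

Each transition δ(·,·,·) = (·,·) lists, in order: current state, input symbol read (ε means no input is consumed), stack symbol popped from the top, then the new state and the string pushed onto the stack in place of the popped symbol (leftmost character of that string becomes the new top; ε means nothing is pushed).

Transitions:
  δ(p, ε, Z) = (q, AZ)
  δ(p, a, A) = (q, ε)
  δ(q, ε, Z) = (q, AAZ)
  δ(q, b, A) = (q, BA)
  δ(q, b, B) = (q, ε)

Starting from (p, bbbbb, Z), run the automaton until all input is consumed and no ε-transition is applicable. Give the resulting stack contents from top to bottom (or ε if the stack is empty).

BAZ

(p, bbbbb, Z)
  ε-move, top Z: go to q, push AZ → (q, bbbbb, AZ)
  read b, top A: go to q, push BA → (q, bbbb, BAZ)
  read b, top B: go to q, push ε → (q, bbb, AZ)
  read b, top A: go to q, push BA → (q, bb, BAZ)
  read b, top B: go to q, push ε → (q, b, AZ)
  read b, top A: go to q, push BA → (q, ε, BAZ)
All input consumed in state q with stack BAZ.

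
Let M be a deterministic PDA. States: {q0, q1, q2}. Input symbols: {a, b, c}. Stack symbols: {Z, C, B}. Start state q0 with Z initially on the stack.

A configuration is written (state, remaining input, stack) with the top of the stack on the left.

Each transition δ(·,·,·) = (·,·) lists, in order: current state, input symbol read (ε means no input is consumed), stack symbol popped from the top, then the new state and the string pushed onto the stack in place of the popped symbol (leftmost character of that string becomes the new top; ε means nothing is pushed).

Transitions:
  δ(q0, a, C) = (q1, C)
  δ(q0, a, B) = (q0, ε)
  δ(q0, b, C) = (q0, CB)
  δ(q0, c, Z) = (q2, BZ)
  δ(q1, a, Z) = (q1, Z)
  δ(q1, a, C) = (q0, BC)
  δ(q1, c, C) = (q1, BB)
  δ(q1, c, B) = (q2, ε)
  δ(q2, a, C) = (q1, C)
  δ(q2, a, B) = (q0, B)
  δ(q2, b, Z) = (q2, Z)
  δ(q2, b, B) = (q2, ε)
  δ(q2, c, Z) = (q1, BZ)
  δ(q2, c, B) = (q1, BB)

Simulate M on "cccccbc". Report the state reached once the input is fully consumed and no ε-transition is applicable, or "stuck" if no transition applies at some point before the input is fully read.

q1

(q0, cccccbc, Z)
  read c, top Z: go to q2, push BZ → (q2, ccccbc, BZ)
  read c, top B: go to q1, push BB → (q1, cccbc, BBZ)
  read c, top B: go to q2, push ε → (q2, ccbc, BZ)
  read c, top B: go to q1, push BB → (q1, cbc, BBZ)
  read c, top B: go to q2, push ε → (q2, bc, BZ)
  read b, top B: go to q2, push ε → (q2, c, Z)
  read c, top Z: go to q1, push BZ → (q1, ε, BZ)
All input consumed; M is in state q1.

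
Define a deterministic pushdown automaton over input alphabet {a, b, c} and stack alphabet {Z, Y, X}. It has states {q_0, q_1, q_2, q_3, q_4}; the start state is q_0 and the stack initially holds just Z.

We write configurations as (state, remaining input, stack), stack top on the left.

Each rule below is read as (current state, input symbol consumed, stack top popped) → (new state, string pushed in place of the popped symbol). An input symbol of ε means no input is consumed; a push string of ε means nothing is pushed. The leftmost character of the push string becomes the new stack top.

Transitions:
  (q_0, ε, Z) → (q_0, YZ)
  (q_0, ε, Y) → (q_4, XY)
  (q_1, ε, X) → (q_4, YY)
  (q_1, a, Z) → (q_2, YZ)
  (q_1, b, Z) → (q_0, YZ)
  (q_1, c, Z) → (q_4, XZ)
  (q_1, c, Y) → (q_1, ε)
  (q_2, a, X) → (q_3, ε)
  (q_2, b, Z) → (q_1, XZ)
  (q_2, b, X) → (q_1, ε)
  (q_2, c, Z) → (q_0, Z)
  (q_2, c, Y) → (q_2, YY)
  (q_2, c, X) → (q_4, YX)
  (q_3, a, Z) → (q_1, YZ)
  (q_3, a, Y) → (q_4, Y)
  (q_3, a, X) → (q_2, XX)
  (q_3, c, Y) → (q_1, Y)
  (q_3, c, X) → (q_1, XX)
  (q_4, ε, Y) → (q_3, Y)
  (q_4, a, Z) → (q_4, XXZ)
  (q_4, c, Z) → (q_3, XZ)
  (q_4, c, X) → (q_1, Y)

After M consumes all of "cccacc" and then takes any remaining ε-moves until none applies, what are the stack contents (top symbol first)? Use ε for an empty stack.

YYYZ

(q_0, cccacc, Z) ⊢ (q_0, cccacc, YZ) ⊢ (q_4, cccacc, XYZ) ⊢ (q_1, ccacc, YYZ) ⊢ (q_1, cacc, YZ) ⊢ (q_1, acc, Z) ⊢ (q_2, cc, YZ) ⊢ (q_2, c, YYZ) ⊢ (q_2, ε, YYYZ)
All input consumed in state q_2 with stack YYYZ.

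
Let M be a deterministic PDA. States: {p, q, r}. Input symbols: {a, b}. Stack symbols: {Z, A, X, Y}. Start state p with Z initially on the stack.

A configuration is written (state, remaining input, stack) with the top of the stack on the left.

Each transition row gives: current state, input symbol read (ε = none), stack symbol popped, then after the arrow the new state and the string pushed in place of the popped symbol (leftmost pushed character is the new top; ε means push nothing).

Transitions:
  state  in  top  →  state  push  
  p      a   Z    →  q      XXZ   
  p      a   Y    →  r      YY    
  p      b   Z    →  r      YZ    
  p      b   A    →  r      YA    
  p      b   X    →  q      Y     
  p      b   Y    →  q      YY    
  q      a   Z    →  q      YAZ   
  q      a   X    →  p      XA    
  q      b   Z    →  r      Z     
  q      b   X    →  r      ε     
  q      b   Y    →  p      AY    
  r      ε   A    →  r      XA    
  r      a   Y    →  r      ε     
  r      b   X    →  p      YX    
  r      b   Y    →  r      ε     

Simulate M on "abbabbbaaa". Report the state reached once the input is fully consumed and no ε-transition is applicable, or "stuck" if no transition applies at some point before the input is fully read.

r

(p, abbabbbaaa, Z) ⊢ (q, bbabbbaaa, XXZ) ⊢ (r, babbbaaa, XZ) ⊢ (p, abbbaaa, YXZ) ⊢ (r, bbbaaa, YYXZ) ⊢ (r, bbaaa, YXZ) ⊢ (r, baaa, XZ) ⊢ (p, aaa, YXZ) ⊢ (r, aa, YYXZ) ⊢ (r, a, YXZ) ⊢ (r, ε, XZ)
All input consumed; M is in state r.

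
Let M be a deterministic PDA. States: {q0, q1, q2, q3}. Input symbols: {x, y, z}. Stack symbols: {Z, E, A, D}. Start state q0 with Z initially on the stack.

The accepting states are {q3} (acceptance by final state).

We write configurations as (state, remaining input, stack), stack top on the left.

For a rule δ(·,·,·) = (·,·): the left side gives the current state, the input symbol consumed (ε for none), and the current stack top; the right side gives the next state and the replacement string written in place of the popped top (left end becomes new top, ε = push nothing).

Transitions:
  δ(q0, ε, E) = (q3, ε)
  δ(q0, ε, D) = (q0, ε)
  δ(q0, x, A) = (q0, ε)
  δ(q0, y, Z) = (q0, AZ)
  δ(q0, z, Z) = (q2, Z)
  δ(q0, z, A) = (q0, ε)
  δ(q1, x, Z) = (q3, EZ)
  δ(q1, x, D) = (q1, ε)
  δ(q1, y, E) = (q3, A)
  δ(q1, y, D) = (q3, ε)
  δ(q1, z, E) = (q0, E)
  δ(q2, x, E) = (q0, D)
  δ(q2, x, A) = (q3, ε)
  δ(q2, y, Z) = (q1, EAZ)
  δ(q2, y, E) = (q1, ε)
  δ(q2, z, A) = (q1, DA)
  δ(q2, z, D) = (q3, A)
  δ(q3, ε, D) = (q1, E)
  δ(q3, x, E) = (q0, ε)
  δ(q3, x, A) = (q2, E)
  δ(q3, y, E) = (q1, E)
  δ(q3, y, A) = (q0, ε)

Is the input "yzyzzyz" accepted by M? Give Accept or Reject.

(q0, yzyzzyz, Z)
  read y, top Z: go to q0, push AZ → (q0, zyzzyz, AZ)
  read z, top A: go to q0, push ε → (q0, yzzyz, Z)
  read y, top Z: go to q0, push AZ → (q0, zzyz, AZ)
  read z, top A: go to q0, push ε → (q0, zyz, Z)
  read z, top Z: go to q2, push Z → (q2, yz, Z)
  read y, top Z: go to q1, push EAZ → (q1, z, EAZ)
  read z, top E: go to q0, push E → (q0, ε, EAZ)
  ε-move, top E: go to q3, push ε → (q3, ε, AZ)
All input consumed; state q3 ∈ F.

Accept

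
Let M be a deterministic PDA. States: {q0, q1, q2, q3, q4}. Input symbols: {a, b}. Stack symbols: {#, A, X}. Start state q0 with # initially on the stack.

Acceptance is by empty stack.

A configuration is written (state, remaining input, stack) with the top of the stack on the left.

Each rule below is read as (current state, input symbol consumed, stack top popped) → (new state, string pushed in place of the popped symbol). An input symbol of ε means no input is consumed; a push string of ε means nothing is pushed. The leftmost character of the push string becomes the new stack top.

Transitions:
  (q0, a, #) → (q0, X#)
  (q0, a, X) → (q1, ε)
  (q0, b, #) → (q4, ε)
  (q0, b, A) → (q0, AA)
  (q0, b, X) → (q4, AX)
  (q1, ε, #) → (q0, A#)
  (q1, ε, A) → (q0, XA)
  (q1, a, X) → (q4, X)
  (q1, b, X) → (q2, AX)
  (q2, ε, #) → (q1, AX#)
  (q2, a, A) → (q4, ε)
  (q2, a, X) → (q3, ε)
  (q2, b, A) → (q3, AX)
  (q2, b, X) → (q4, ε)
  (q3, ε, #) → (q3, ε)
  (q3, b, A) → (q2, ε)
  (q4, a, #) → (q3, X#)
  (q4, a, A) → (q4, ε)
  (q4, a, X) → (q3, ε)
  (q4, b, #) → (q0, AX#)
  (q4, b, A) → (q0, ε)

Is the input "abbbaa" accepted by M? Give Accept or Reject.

Accept

(q0, abbbaa, #)
  read a, top #: go to q0, push X# → (q0, bbbaa, X#)
  read b, top X: go to q4, push AX → (q4, bbaa, AX#)
  read b, top A: go to q0, push ε → (q0, baa, X#)
  read b, top X: go to q4, push AX → (q4, aa, AX#)
  read a, top A: go to q4, push ε → (q4, a, X#)
  read a, top X: go to q3, push ε → (q3, ε, #)
  ε-move, top #: go to q3, push ε → (q3, ε, ε)
All input consumed and the stack is empty.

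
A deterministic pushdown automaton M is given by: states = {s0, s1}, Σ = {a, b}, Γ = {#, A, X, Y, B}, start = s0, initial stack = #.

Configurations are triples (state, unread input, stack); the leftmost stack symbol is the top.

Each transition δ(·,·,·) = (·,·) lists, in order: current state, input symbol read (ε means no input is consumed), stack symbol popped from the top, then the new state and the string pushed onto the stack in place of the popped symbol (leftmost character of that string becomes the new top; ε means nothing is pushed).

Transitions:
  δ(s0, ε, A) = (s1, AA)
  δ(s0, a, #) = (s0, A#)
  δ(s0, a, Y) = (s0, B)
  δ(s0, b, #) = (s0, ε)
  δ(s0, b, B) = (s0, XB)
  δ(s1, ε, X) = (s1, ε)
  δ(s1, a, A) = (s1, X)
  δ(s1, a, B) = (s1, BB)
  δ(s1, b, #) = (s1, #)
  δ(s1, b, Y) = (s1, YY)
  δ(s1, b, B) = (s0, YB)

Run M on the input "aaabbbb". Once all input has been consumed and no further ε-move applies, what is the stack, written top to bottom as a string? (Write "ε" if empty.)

(s0, aaabbbb, #) ⊢ (s0, aabbbb, A#) ⊢ (s1, aabbbb, AA#) ⊢ (s1, abbbb, XA#) ⊢ (s1, abbbb, A#) ⊢ (s1, bbbb, X#) ⊢ (s1, bbbb, #) ⊢ (s1, bbb, #) ⊢ (s1, bb, #) ⊢ (s1, b, #) ⊢ (s1, ε, #)
All input consumed in state s1 with stack #.

#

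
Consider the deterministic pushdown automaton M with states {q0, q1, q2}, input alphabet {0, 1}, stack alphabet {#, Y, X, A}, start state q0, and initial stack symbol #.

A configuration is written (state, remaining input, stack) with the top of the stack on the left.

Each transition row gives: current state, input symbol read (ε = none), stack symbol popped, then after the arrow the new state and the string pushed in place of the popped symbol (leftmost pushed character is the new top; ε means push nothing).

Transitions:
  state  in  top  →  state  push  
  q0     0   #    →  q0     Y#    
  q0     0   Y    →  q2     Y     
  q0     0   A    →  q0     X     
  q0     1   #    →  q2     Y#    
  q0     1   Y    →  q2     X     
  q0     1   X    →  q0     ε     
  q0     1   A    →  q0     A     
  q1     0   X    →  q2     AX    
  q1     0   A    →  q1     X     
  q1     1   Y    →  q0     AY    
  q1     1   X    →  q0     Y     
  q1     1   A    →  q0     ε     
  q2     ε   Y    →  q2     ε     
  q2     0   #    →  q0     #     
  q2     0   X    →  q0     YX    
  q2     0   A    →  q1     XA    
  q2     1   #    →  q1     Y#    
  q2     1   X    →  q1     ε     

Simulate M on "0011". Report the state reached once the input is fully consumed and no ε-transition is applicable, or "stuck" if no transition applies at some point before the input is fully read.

q0

(q0, 0011, #)
  read 0, top #: go to q0, push Y# → (q0, 011, Y#)
  read 0, top Y: go to q2, push Y → (q2, 11, Y#)
  ε-move, top Y: go to q2, push ε → (q2, 11, #)
  read 1, top #: go to q1, push Y# → (q1, 1, Y#)
  read 1, top Y: go to q0, push AY → (q0, ε, AY#)
All input consumed; M is in state q0.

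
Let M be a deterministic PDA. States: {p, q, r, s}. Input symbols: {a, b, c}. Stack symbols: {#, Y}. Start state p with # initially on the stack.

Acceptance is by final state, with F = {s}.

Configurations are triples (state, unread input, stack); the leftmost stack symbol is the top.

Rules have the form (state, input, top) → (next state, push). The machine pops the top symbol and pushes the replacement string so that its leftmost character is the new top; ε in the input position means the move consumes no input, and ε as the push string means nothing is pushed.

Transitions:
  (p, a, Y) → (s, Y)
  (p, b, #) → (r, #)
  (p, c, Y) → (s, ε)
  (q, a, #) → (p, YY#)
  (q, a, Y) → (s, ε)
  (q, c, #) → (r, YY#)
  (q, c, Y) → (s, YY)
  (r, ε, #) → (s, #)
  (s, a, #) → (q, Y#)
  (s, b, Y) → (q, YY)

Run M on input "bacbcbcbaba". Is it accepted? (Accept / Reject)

(p, bacbcbcbaba, #)
  read b, top #: go to r, push # → (r, acbcbcbaba, #)
  ε-move, top #: go to s, push # → (s, acbcbcbaba, #)
  read a, top #: go to q, push Y# → (q, cbcbcbaba, Y#)
  read c, top Y: go to s, push YY → (s, bcbcbaba, YY#)
  read b, top Y: go to q, push YY → (q, cbcbaba, YYY#)
  read c, top Y: go to s, push YY → (s, bcbaba, YYYY#)
  read b, top Y: go to q, push YY → (q, cbaba, YYYYY#)
  read c, top Y: go to s, push YY → (s, baba, YYYYYY#)
  read b, top Y: go to q, push YY → (q, aba, YYYYYYY#)
  read a, top Y: go to s, push ε → (s, ba, YYYYYY#)
  read b, top Y: go to q, push YY → (q, a, YYYYYYY#)
  read a, top Y: go to s, push ε → (s, ε, YYYYYY#)
All input consumed; state s ∈ F.

Accept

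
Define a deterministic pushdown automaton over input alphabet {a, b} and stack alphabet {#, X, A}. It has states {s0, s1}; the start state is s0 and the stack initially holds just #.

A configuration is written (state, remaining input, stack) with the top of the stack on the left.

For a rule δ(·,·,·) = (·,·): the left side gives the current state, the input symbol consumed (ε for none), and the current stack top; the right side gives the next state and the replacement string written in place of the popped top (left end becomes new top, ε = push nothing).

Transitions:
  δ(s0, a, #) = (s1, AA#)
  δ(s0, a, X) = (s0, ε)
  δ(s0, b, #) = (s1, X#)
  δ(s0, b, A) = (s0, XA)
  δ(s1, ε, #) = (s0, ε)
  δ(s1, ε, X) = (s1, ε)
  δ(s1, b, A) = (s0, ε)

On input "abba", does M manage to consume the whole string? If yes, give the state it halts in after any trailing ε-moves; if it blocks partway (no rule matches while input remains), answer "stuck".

(s0, abba, #)
  read a, top #: go to s1, push AA# → (s1, bba, AA#)
  read b, top A: go to s0, push ε → (s0, ba, A#)
  read b, top A: go to s0, push XA → (s0, a, XA#)
  read a, top X: go to s0, push ε → (s0, ε, A#)
All input consumed; M is in state s0.

s0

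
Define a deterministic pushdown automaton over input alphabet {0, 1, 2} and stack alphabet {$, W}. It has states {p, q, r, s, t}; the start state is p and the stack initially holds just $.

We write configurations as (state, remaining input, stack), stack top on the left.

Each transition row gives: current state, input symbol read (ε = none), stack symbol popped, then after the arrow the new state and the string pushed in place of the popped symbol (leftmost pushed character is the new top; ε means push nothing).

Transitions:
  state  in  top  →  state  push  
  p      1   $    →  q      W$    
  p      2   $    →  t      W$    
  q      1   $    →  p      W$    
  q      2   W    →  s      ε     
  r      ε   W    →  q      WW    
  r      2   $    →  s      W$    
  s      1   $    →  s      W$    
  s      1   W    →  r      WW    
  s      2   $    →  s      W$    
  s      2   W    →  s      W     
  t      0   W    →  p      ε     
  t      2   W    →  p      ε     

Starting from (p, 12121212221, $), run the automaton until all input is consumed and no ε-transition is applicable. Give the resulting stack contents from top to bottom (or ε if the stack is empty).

(p, 12121212221, $) ⊢ (q, 2121212221, W$) ⊢ (s, 121212221, $) ⊢ (s, 21212221, W$) ⊢ (s, 1212221, W$) ⊢ (r, 212221, WW$) ⊢ (q, 212221, WWW$) ⊢ (s, 12221, WW$) ⊢ (r, 2221, WWW$) ⊢ (q, 2221, WWWW$) ⊢ (s, 221, WWW$) ⊢ (s, 21, WWW$) ⊢ (s, 1, WWW$) ⊢ (r, ε, WWWW$) ⊢ (q, ε, WWWWW$)
All input consumed in state q with stack WWWWW$.

WWWWW$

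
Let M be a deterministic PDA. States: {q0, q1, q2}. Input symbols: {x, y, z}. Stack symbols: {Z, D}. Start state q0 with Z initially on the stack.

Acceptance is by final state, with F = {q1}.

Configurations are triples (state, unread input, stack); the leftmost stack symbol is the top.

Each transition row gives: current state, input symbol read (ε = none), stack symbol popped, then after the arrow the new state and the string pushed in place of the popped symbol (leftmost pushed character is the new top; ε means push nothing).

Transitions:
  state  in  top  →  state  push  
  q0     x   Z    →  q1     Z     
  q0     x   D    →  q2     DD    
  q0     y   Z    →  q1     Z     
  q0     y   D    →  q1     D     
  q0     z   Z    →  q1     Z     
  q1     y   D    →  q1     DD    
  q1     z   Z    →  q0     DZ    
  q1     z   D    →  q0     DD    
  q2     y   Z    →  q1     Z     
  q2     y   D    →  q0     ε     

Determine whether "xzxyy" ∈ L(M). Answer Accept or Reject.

(q0, xzxyy, Z) ⊢ (q1, zxyy, Z) ⊢ (q0, xyy, DZ) ⊢ (q2, yy, DDZ) ⊢ (q0, y, DZ) ⊢ (q1, ε, DZ)
All input consumed; state q1 ∈ F.

Accept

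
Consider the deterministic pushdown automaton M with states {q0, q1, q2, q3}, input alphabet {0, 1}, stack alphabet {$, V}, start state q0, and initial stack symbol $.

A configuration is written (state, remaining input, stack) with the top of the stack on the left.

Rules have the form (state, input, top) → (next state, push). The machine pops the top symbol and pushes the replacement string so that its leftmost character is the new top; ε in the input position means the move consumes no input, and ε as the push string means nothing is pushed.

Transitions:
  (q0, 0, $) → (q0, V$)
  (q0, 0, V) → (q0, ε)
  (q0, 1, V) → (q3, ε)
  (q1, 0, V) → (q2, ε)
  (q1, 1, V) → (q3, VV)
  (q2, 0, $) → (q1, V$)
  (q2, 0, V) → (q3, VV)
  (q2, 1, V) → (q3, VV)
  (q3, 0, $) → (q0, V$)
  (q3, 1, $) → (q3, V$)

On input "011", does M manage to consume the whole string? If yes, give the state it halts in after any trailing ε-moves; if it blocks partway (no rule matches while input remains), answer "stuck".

(q0, 011, $)
  read 0, top $: go to q0, push V$ → (q0, 11, V$)
  read 1, top V: go to q3, push ε → (q3, 1, $)
  read 1, top $: go to q3, push V$ → (q3, ε, V$)
All input consumed; M is in state q3.

q3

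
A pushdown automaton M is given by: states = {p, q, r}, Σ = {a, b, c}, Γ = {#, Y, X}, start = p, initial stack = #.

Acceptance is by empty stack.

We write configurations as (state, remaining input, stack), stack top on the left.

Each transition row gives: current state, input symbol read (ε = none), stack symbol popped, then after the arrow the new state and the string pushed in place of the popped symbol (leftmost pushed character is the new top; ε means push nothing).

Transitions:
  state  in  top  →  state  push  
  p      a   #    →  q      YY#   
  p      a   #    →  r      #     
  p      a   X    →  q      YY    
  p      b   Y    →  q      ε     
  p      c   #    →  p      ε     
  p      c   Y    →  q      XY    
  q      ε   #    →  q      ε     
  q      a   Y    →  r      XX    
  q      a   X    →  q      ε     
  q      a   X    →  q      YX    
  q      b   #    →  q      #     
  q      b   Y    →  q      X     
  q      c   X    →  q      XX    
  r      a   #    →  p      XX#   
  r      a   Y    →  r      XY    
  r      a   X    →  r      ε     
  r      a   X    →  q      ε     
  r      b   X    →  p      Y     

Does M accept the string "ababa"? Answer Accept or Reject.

One accepting computation: (p, ababa, #) ⊢ (q, baba, YY#) ⊢ (q, aba, XY#) ⊢ (q, ba, Y#) ⊢ (q, a, X#) ⊢ (q, ε, #) ⊢ (q, ε, ε)
All input consumed and the stack is empty.

Accept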